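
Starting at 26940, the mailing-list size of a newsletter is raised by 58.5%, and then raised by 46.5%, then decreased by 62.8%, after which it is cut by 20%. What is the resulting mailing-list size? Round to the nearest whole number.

Apply the 58.5% increase: 26940 × 1.585 = 42699.9.
Apply the 46.5% increase: 42699.9 × 1.465 = 62555.3535.
62.8% decrease: 62555.3535 × 0.372 = 23270.591502.
20% decrease: 23270.591502 × 0.8 = 18616.4732016 ≈ 18616.

18616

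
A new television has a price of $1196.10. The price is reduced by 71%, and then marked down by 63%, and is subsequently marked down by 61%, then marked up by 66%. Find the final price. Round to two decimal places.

Apply the 71% decrease: $1196.10 × 0.29 = $346.869.
63% decrease: $346.869 × 0.37 = $128.34153.
After the 61% decrease: $128.34153 × 0.39 = $50.0531967.
66% increase: $50.0531967 × 1.66 = $83.088306522 ≈ $83.09.

$83.09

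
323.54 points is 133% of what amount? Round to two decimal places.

323.54 points ÷ 1.33 ≈ 243.26 points.

243.26 points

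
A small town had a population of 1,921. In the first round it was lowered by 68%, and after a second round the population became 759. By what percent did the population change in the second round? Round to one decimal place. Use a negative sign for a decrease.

After the first round: 1,921 × 0.32 = 614.72.
Second-round multiplier: 759 ÷ 614.72 ≈ 1.23471.
That is a change of 23.5%.

23.5%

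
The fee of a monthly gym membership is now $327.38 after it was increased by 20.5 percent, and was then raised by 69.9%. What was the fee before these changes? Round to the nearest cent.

$159.91

The overall multiplier applied was 1.205 × 1.699 = 2.047295.
So the original fee was $327.38 ÷ 2.047295 ≈ $159.91.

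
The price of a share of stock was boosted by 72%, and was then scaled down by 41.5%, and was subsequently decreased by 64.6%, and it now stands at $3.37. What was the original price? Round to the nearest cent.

The overall multiplier applied was 1.72 × 0.585 × 0.354 = 0.3561948.
So the original price was $3.37 ÷ 0.3561948 ≈ $9.46.

$9.46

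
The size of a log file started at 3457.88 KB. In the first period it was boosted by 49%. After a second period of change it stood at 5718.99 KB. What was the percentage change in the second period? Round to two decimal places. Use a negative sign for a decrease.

After the first period: 3457.88 × 1.49 = 5152.2412.
Second-period multiplier: 5718.99 ÷ 5152.2412 ≈ 1.11.
That is a change of 11.00%.

11.00%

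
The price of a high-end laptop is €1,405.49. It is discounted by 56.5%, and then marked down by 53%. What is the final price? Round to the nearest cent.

€287.35

After the 56.5% decrease: €1,405.49 × 0.435 = €611.38815.
53% decrease: €611.38815 × 0.47 = €287.3524305 ≈ €287.35.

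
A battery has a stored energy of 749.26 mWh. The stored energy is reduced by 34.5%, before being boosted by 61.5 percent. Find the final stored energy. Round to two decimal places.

34.5% decrease: 749.26 × 0.655 = 490.7653.
61.5% increase: 490.7653 × 1.615 = 792.5859595 ≈ 792.59.

792.59 mWh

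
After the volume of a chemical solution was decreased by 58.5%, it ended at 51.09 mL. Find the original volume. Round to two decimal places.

123.11 mL

The overall multiplier applied was 0.415.
So the original volume was 51.09 ÷ 0.415 ≈ 123.11 mL.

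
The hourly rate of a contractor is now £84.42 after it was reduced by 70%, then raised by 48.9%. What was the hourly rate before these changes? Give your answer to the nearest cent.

Undoing the 48.9% increase: £84.42 ÷ 1.489 ≈ £56.695769.
Undoing the 70% decrease: £56.695769 ÷ 0.3 ≈ £188.99.

£188.99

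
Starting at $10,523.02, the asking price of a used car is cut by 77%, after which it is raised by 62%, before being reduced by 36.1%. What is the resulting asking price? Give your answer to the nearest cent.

$2,505.44

Each change multiplies by a factor: 0.23 × 1.62 × 0.639 = 0.2380914.
$10,523.02 × 0.2380914 = $2505.440564028 ≈ $2,505.44.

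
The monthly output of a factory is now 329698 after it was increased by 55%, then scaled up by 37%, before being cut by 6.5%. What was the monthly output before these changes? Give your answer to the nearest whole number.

166055

The overall multiplier applied was 1.55 × 1.37 × 0.935 = 1.9854725.
So the original monthly output was 329698 ÷ 1.9854725 ≈ 166055.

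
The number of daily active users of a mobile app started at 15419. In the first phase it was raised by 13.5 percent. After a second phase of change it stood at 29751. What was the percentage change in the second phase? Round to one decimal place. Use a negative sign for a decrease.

70.0%

After the first phase: 15419 × 1.135 = 17500.565.
Second-phase multiplier: 29751 ÷ 17500.565 ≈ 1.7.
That is a change of 70.0%.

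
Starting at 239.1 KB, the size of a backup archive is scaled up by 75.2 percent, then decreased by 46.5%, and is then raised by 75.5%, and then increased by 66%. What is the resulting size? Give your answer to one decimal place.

Apply the 75.2% increase: 239.1 × 1.752 = 418.9032.
Apply the 46.5% decrease: 418.9032 × 0.535 = 224.113212.
After the 75.5% increase: 224.113212 × 1.755 = 393.31868706.
After the 66% increase: 393.31868706 × 1.66 = 652.9090205196 ≈ 652.9.

652.9 KB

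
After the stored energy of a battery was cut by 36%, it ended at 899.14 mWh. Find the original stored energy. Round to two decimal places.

The overall multiplier applied was 0.64.
So the original stored energy was 899.14 ÷ 0.64 ≈ 1404.91 mWh.

1404.91 mWh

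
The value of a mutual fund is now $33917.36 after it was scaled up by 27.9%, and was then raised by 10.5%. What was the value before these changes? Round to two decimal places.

Undoing the 10.5% increase: $33917.36 ÷ 1.105 ≈ $30694.443439.
Undoing the 27.9% increase: $30694.443439 ÷ 1.279 ≈ $23998.78.

$23998.78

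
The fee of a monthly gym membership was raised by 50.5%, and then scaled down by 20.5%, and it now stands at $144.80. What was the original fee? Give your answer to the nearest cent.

$121.02

Undoing the 20.5% decrease: $144.80 ÷ 0.795 ≈ $182.138365.
Undoing the 50.5% increase: $182.138365 ÷ 1.505 ≈ $121.02.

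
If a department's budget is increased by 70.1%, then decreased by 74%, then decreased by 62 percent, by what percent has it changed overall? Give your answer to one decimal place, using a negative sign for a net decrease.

A 70.1% increase multiplies by 1.701.
Then a 74% decrease: 1.701 × 0.26 = 0.44226.
Then a 62% decrease: 0.44226 × 0.38 = 0.1680588.
Overall factor 0.1680588, i.e. -83.2%.

-83.2%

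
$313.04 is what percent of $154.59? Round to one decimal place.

$313.04 ÷ $154.59 ≈ 202.5%.

202.5%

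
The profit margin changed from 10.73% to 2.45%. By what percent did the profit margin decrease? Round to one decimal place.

The change is 2.45 − 10.73 = -8.28 percentage points.
Relative to the original 10.73%, that is -8.28 ÷ 10.73 ≈ -77.2%.
So the profit margin fell by 77.2%.

77.2%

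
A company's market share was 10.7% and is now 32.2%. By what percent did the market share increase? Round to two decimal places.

The change is 32.2 − 10.7 = 21.5 percentage points.
Relative to the original 10.7%, that is 21.5 ÷ 10.7 ≈ 200.93%.
So the market share rose by 200.93%.

200.93%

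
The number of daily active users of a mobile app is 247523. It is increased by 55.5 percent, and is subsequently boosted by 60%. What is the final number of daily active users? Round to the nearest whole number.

After the 55.5% increase: 247523 × 1.555 = 384898.265.
Apply the 60% increase: 384898.265 × 1.6 = 615837.224 ≈ 615837.

615837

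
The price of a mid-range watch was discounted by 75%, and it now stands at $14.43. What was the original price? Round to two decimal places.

$57.72

The overall multiplier applied was 0.25.
So the original price was $14.43 ÷ 0.25 = $57.72.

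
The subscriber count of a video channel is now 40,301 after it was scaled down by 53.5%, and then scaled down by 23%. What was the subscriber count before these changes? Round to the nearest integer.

The overall multiplier applied was 0.465 × 0.77 = 0.35805.
So the original subscriber count was 40,301 ÷ 0.35805 ≈ 112,557.

112,557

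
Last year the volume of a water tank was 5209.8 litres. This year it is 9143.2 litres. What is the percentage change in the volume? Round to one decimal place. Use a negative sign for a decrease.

Change: 9143.2 − 5209.8 = 3933.4.
Relative to the original: 3933.4 ÷ 5209.8 ≈ 75.5%.

75.5%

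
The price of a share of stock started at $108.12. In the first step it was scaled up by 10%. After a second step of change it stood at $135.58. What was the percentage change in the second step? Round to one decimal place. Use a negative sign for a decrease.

After the first step: $108.12 × 1.1 = $118.932.
Second-step multiplier: $135.58 ÷ $118.932 ≈ 1.13998.
That is a change of 14.0%.

14.0%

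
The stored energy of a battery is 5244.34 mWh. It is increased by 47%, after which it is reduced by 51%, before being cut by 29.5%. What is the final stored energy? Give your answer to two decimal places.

2663.14 mWh

Each change multiplies by a factor: 1.47 × 0.49 × 0.705 = 0.5078115.
5244.34 × 0.5078115 = 2663.13616191 ≈ 2663.14.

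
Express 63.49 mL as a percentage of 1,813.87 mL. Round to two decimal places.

3.50%

63.49 mL ÷ 1,813.87 mL ≈ 3.50%.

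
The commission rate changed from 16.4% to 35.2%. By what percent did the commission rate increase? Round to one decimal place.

The change is 35.2 − 16.4 = 18.8 percentage points.
Relative to the original 16.4%, that is 18.8 ÷ 16.4 ≈ 114.6%.
So the commission rate rose by 114.6%.

114.6%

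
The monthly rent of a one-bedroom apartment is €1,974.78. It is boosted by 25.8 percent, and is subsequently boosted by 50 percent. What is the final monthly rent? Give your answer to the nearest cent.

€3,726.41

25.8% increase: €1,974.78 × 1.258 = €2484.27324.
After the 50% increase: €2484.27324 × 1.5 = €3726.40986 ≈ €3,726.41.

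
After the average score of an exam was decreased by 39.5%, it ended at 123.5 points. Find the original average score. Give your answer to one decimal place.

The overall multiplier applied was 0.605.
So the original average score was 123.5 ÷ 0.605 ≈ 204.1 points.

204.1 points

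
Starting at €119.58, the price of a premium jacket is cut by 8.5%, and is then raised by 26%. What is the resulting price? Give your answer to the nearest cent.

€137.86

Each change multiplies by a factor: 0.915 × 1.26 = 1.1529.
€119.58 × 1.1529 = €137.863782 ≈ €137.86.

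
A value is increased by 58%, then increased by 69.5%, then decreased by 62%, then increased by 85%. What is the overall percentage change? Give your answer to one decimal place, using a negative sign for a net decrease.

A 58% increase multiplies by 1.58.
Then a 69.5% increase: 1.58 × 1.695 = 2.6781.
Then a 62% decrease: 2.6781 × 0.38 = 1.017678.
Then an 85% increase: 1.017678 × 1.85 = 1.8827043.
Overall factor 1.8827043, i.e. 88.3%.

88.3%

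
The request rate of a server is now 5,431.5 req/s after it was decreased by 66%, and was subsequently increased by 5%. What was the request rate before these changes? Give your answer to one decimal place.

15,214.3 req/s

Undoing the 5% increase: 5,431.5 ÷ 1.05 ≈ 5172.857143.
Undoing the 66% decrease: 5172.857143 ÷ 0.34 ≈ 15,214.3 req/s.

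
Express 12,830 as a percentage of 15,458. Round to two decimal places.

83.00%

12,830 ÷ 15,458 ≈ 83.00%.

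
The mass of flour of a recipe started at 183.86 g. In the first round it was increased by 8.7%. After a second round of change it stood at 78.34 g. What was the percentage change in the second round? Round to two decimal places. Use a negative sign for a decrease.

-60.80%

After the first round: 183.86 × 1.087 = 199.85582.
Second-round multiplier: 78.34 ÷ 199.85582 ≈ 0.391983.
That is a change of -60.80%.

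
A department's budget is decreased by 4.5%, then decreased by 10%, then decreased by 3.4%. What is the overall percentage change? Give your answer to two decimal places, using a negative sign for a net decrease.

A 4.5% decrease multiplies by 0.955.
Then a 10% decrease: 0.955 × 0.9 = 0.8595.
Then a 3.4% decrease: 0.8595 × 0.966 = 0.830277.
Overall factor 0.830277, i.e. -16.97%.

-16.97%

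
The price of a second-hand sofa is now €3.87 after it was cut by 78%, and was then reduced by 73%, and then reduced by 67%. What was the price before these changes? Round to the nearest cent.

The overall multiplier applied was 0.22 × 0.27 × 0.33 = 0.019602.
So the original price was €3.87 ÷ 0.019602 ≈ €197.43.

€197.43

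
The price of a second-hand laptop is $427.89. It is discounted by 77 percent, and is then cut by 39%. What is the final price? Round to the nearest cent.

$60.03

After the 77% decrease: $427.89 × 0.23 = $98.4147.
Apply the 39% decrease: $98.4147 × 0.61 = $60.032967 ≈ $60.03.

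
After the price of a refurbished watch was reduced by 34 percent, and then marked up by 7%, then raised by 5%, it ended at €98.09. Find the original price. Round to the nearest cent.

€132.28

Undoing the 5% increase: €98.09 ÷ 1.05 ≈ €93.419048.
Undoing the 7% increase: €93.419048 ÷ 1.07 ≈ €87.307521.
Undoing the 34% decrease: €87.307521 ÷ 0.66 ≈ €132.28.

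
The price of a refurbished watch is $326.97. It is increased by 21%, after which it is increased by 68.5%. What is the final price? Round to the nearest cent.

Apply the 21% increase: $326.97 × 1.21 = $395.6337.
Apply the 68.5% increase: $395.6337 × 1.685 = $666.6427845 ≈ $666.64.

$666.64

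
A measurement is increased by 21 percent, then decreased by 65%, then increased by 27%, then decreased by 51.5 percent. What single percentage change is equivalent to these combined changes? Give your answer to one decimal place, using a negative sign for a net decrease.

-73.9%

The combined multiplier is 1.21 × 0.35 × 1.27 × 0.485 = 0.260854825.
That corresponds to a decrease of 73.9%.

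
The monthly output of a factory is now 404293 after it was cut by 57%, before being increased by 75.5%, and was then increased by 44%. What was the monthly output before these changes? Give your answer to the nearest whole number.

Undoing the 44% increase: 404293 ÷ 1.44 ≈ 280759.027778.
Undoing the 75.5% increase: 280759.027778 ÷ 1.755 ≈ 159976.654005.
Undoing the 57% decrease: 159976.654005 ÷ 0.43 ≈ 372039.

372039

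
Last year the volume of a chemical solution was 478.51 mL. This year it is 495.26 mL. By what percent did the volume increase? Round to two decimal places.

Change: 495.26 − 478.51 = 16.75.
Relative to the original: 16.75 ÷ 478.51 ≈ 3.50%.
So the volume increased by 3.50%.

3.50%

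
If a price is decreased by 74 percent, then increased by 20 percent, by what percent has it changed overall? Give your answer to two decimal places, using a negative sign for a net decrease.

-68.80%

The combined multiplier is 0.26 × 1.2 = 0.312.
That corresponds to a decrease of 68.80%.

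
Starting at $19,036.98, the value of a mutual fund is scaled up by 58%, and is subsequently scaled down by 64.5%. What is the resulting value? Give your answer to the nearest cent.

After the 58% increase: $19,036.98 × 1.58 = $30078.4284.
After the 64.5% decrease: $30078.4284 × 0.355 = $10677.842082 ≈ $10,677.84.

$10,677.84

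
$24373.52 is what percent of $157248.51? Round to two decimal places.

$24373.52 ÷ $157248.51 ≈ 15.50%.

15.50%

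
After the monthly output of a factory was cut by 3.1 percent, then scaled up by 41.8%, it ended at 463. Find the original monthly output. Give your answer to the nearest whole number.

337

Undoing the 41.8% increase: 463 ÷ 1.418 ≈ 326.51622.
Undoing the 3.1% decrease: 326.51622 ÷ 0.969 ≈ 337.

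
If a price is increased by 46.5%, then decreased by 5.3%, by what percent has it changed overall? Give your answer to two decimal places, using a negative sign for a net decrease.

The combined multiplier is 1.465 × 0.947 = 1.387355.
That corresponds to an increase of 38.74%.

38.74%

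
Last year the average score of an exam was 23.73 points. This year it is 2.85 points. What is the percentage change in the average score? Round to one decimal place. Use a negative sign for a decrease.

Change: 2.85 − 23.73 = -20.88.
Relative to the original: -20.88 ÷ 23.73 ≈ -88.0%.

-88.0%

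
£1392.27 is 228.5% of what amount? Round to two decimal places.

£1392.27 ÷ 2.285 ≈ £609.31.

£609.31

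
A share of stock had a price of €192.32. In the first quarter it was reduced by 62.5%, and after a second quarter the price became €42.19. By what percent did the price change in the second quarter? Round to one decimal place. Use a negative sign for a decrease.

-41.5%

After the first quarter: €192.32 × 0.375 = €72.12.
Second-quarter multiplier: €42.19 ÷ €72.12 ≈ 0.585.
That is a change of -41.5%.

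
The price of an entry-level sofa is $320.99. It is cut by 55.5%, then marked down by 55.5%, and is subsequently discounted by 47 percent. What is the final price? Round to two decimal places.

$33.69

Each change multiplies by a factor: 0.445 × 0.445 × 0.53 = 0.10495325.
$320.99 × 0.10495325 = $33.6889437175 ≈ $33.69.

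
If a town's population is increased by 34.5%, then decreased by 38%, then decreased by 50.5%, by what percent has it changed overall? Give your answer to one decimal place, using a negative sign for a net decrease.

-58.7%

A 34.5% increase multiplies by 1.345.
Then a 38% decrease: 1.345 × 0.62 = 0.8339.
Then a 50.5% decrease: 0.8339 × 0.495 = 0.4127805.
Overall factor 0.4127805, i.e. -58.7%.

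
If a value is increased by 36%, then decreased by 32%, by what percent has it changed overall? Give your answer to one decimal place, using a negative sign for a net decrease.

-7.5%

The combined multiplier is 1.36 × 0.68 = 0.9248.
That corresponds to a decrease of 7.5%.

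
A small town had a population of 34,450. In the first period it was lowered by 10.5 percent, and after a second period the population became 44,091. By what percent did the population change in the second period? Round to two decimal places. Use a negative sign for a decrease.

43.00%

After the first period: 34,450 × 0.895 = 30832.75.
Second-period multiplier: 44,091 ÷ 30832.75 ≈ 1.430005.
That is a change of 43.00%.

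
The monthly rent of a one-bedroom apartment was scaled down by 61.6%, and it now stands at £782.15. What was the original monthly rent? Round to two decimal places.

£2,036.85

The overall multiplier applied was 0.384.
So the original monthly rent was £782.15 ÷ 0.384 ≈ £2,036.85.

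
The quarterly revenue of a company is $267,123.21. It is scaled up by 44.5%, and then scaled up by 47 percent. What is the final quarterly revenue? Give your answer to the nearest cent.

Each change multiplies by a factor: 1.445 × 1.47 = 2.12415.
$267,123.21 × 2.12415 = $567409.7665215 ≈ $567,409.77.

$567,409.77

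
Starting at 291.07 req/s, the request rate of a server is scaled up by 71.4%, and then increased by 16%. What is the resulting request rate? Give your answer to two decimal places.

578.72 req/s

After the 71.4% increase: 291.07 × 1.714 = 498.89398.
After the 16% increase: 498.89398 × 1.16 = 578.7170168 ≈ 578.72.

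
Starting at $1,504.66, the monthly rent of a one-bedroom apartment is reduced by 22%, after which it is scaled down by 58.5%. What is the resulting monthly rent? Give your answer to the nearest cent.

22% decrease: $1,504.66 × 0.78 = $1173.6348.
After the 58.5% decrease: $1173.6348 × 0.415 = $487.058442 ≈ $487.06.

$487.06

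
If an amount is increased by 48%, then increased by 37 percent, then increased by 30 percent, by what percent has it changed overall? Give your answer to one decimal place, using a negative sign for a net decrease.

The combined multiplier is 1.48 × 1.37 × 1.3 = 2.63588.
That corresponds to an increase of 163.6%.

163.6%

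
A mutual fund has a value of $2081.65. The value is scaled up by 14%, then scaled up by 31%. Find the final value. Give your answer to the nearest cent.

14% increase: $2081.65 × 1.14 = $2373.081.
Apply the 31% increase: $2373.081 × 1.31 = $3108.73611 ≈ $3108.74.

$3108.74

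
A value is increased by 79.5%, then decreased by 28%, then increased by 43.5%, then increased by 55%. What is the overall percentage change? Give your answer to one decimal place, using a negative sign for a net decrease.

187.5%

A 79.5% increase multiplies by 1.795.
Then a 28% decrease: 1.795 × 0.72 = 1.2924.
Then a 43.5% increase: 1.2924 × 1.435 = 1.854594.
Then a 55% increase: 1.854594 × 1.55 = 2.8746207.
Overall factor 2.8746207, i.e. 187.5%.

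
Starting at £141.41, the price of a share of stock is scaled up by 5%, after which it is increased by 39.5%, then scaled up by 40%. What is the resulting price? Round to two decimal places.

£289.98

Each change multiplies by a factor: 1.05 × 1.395 × 1.4 = 2.05065.
£141.41 × 2.05065 = £289.9824165 ≈ £289.98.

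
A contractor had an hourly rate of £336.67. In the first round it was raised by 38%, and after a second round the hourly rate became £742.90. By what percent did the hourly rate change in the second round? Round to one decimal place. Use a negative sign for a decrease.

After the first round: £336.67 × 1.38 = £464.6046.
Second-round multiplier: £742.90 ÷ £464.6046 ≈ 1.59899.
That is a change of 59.9%.

59.9%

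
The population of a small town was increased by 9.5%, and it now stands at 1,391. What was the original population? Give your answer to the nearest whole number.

1,270

The overall multiplier applied was 1.095.
So the original population was 1,391 ÷ 1.095 ≈ 1,270.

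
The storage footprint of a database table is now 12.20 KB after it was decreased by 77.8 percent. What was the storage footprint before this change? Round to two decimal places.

The overall multiplier applied was 0.222.
So the original storage footprint was 12.20 ÷ 0.222 ≈ 54.95 KB.

54.95 KB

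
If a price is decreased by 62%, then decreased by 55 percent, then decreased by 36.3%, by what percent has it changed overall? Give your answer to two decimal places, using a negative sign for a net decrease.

-89.11%

The combined multiplier is 0.38 × 0.45 × 0.637 = 0.108927.
That corresponds to a decrease of 89.11%.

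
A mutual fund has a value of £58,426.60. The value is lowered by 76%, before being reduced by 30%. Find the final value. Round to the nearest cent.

£9,815.67

76% decrease: £58,426.60 × 0.24 = £14022.384.
30% decrease: £14022.384 × 0.7 = £9815.6688 ≈ £9,815.67.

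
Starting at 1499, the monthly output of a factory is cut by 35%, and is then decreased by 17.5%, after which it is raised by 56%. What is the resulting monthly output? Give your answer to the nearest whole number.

35% decrease: 1499 × 0.65 = 974.35.
Apply the 17.5% decrease: 974.35 × 0.825 = 803.83875.
After the 56% increase: 803.83875 × 1.56 = 1253.98845 ≈ 1254.

1254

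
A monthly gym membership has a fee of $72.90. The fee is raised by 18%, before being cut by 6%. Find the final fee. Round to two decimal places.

Each change multiplies by a factor: 1.18 × 0.94 = 1.1092.
$72.90 × 1.1092 = $80.86068 ≈ $80.86.

$80.86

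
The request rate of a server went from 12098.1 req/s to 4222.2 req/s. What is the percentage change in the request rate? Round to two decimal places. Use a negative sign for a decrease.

Change: 4222.2 − 12098.1 = -7875.9.
Relative to the original: -7875.9 ÷ 12098.1 ≈ -65.10%.

-65.10%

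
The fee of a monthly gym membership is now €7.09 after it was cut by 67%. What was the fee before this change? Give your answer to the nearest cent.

The overall multiplier applied was 0.33.
So the original fee was €7.09 ÷ 0.33 ≈ €21.48.

€21.48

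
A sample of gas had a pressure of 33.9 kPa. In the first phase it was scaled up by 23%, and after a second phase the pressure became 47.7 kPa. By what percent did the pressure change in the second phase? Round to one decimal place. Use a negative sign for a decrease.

After the first phase: 33.9 × 1.23 = 41.697.
Second-phase multiplier: 47.7 ÷ 41.697 ≈ 1.14397.
That is a change of 14.4%.

14.4%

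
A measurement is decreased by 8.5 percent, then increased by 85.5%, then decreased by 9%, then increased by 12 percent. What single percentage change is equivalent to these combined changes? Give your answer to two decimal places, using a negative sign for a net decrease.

72.99%

An 8.5% decrease multiplies by 0.915.
Then an 85.5% increase: 0.915 × 1.855 = 1.697325.
Then a 9% decrease: 1.697325 × 0.91 = 1.54456575.
Then a 12% increase: 1.54456575 × 1.12 = 1.72991364.
Overall factor 1.72991364, i.e. 72.99%.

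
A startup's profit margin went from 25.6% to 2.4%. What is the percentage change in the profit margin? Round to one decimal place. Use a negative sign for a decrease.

The change is 2.4 − 25.6 = -23.2 percentage points.
Relative to the original 25.6%, that is -23.2 ÷ 25.6 ≈ -90.6%.

-90.6%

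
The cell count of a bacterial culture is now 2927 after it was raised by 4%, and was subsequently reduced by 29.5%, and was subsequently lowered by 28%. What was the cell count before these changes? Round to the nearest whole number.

Undoing the 28% decrease: 2927 ÷ 0.72 ≈ 4065.277778.
Undoing the 29.5% decrease: 4065.277778 ÷ 0.705 ≈ 5766.351458.
Undoing the 4% increase: 5766.351458 ÷ 1.04 ≈ 5545.

5545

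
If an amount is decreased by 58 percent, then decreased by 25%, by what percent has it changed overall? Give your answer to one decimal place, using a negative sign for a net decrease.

The combined multiplier is 0.42 × 0.75 = 0.315.
That corresponds to a decrease of 68.5%.

-68.5%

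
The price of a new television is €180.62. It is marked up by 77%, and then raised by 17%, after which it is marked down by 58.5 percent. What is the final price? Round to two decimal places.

After the 77% increase: €180.62 × 1.77 = €319.6974.
17% increase: €319.6974 × 1.17 = €374.045958.
After the 58.5% decrease: €374.045958 × 0.415 = €155.22907257 ≈ €155.23.

€155.23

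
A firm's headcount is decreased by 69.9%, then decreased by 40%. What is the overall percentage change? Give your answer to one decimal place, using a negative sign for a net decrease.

-81.9%

A 69.9% decrease multiplies by 0.301.
Then a 40% decrease: 0.301 × 0.6 = 0.1806.
Overall factor 0.1806, i.e. -81.9%.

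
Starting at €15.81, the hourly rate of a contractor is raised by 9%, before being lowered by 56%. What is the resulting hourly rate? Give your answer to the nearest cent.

€7.58

9% increase: €15.81 × 1.09 = €17.2329.
After the 56% decrease: €17.2329 × 0.44 = €7.582476 ≈ €7.58.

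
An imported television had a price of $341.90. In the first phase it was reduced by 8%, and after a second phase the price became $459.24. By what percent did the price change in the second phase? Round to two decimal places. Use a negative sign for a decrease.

After the first phase: $341.90 × 0.92 = $314.548.
Second-phase multiplier: $459.24 ÷ $314.548 ≈ 1.46.
That is a change of 46.00%.

46.00%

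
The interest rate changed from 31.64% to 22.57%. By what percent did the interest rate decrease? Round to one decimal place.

28.7%

The change is 22.57 − 31.64 = -9.07 percentage points.
Relative to the original 31.64%, that is -9.07 ÷ 31.64 ≈ -28.7%.
So the interest rate fell by 28.7%.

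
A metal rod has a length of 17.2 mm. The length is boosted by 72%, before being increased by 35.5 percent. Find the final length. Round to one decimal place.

Each change multiplies by a factor: 1.72 × 1.355 = 2.3306.
17.2 × 2.3306 = 40.08632 ≈ 40.1.

40.1 mm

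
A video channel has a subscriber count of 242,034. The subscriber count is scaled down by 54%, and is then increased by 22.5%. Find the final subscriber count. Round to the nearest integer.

Apply the 54% decrease: 242,034 × 0.46 = 111335.64.
Apply the 22.5% increase: 111335.64 × 1.225 = 136386.159 ≈ 136,386.

136,386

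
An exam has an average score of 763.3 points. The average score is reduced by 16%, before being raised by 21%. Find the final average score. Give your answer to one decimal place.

Each change multiplies by a factor: 0.84 × 1.21 = 1.0164.
763.3 × 1.0164 = 775.81812 ≈ 775.8.

775.8 points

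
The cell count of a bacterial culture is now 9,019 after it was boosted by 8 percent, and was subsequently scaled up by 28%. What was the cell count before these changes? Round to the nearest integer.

6,524

The overall multiplier applied was 1.08 × 1.28 = 1.3824.
So the original cell count was 9,019 ÷ 1.3824 ≈ 6,524.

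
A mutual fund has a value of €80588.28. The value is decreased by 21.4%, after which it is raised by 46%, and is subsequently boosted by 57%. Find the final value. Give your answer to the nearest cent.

€145193.42

Apply the 21.4% decrease: €80588.28 × 0.786 = €63342.38808.
46% increase: €63342.38808 × 1.46 = €92479.8865968.
Apply the 57% increase: €92479.8865968 × 1.57 = €145193.421956976 ≈ €145193.42.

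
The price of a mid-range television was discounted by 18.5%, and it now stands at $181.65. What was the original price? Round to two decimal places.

$222.88

The overall multiplier applied was 0.815.
So the original price was $181.65 ÷ 0.815 ≈ $222.88.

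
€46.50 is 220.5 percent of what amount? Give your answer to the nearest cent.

€46.50 ÷ 2.205 ≈ €21.09.

€21.09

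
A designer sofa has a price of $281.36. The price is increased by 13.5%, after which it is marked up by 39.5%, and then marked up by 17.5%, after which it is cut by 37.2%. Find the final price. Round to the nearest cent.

$328.72

Each change multiplies by a factor: 1.135 × 1.395 × 1.175 × 0.628 = 1.1683355175.
$281.36 × 1.1683355175 = $328.7228812038 ≈ $328.72.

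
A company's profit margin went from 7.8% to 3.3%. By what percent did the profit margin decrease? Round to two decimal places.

The change is 3.3 − 7.8 = -4.5 percentage points.
Relative to the original 7.8%, that is -4.5 ÷ 7.8 ≈ -57.69%.
So the profit margin fell by 57.69%.

57.69%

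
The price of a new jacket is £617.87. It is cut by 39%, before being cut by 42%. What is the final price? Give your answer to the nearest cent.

£218.60

39% decrease: £617.87 × 0.61 = £376.9007.
42% decrease: £376.9007 × 0.58 = £218.602406 ≈ £218.60.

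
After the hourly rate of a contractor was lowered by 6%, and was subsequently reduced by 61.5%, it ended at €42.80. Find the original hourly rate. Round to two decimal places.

€118.26

Undoing the 61.5% decrease: €42.80 ÷ 0.385 ≈ €111.168831.
Undoing the 6% decrease: €111.168831 ÷ 0.94 ≈ €118.26.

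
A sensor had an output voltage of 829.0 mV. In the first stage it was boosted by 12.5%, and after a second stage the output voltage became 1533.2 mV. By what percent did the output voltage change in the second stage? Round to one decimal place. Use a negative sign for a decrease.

64.4%

After the first stage: 829.0 × 1.125 = 932.625.
Second-stage multiplier: 1533.2 ÷ 932.625 ≈ 1.64396.
That is a change of 64.4%.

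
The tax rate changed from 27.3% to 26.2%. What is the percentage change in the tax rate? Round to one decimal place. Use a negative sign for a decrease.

The change is 26.2 − 27.3 = -1.1 percentage points.
Relative to the original 27.3%, that is -1.1 ÷ 27.3 ≈ -4.0%.

-4.0%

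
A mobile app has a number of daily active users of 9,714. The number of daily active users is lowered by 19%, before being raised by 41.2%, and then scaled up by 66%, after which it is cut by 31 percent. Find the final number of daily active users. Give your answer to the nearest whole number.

After the 19% decrease: 9,714 × 0.81 = 7868.34.
41.2% increase: 7868.34 × 1.412 = 11110.09608.
After the 66% increase: 11110.09608 × 1.66 = 18442.7594928.
Apply the 31% decrease: 18442.7594928 × 0.69 = 12725.504050032 ≈ 12,726.

12,726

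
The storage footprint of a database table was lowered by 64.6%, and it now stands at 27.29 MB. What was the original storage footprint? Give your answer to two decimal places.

The overall multiplier applied was 0.354.
So the original storage footprint was 27.29 ÷ 0.354 ≈ 77.09 MB.

77.09 MB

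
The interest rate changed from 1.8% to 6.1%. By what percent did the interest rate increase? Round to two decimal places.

238.89%

The change is 6.1 − 1.8 = 4.3 percentage points.
Relative to the original 1.8%, that is 4.3 ÷ 1.8 ≈ 238.89%.
So the interest rate rose by 238.89%.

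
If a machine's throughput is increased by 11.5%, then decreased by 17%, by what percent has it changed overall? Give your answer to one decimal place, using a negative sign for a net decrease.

The combined multiplier is 1.115 × 0.83 = 0.92545.
That corresponds to a decrease of 7.5%.

-7.5%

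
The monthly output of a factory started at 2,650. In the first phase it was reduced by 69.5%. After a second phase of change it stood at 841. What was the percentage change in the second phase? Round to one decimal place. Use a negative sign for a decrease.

4.1%

After the first phase: 2,650 × 0.305 = 808.25.
Second-phase multiplier: 841 ÷ 808.25 ≈ 1.04052.
That is a change of 4.1%.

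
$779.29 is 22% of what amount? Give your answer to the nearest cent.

$3542.23

$779.29 ÷ 0.22 ≈ $3542.23.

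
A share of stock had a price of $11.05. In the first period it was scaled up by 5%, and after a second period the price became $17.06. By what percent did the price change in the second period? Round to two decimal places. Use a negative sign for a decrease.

After the first period: $11.05 × 1.05 = $11.6025.
Second-period multiplier: $17.06 ÷ $11.6025 ≈ 1.470373.
That is a change of 47.04%.

47.04%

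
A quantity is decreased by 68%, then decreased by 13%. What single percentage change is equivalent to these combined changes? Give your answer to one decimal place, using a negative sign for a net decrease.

The combined multiplier is 0.32 × 0.87 = 0.2784.
That corresponds to a decrease of 72.2%.

-72.2%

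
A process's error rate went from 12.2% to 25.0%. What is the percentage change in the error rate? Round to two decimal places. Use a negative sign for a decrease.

104.92%

The change is 25.0 − 12.2 = 12.8 percentage points.
Relative to the original 12.2%, that is 12.8 ÷ 12.2 ≈ 104.92%.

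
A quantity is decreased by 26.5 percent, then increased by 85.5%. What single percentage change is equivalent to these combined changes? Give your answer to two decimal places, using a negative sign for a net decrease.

36.34%

The combined multiplier is 0.735 × 1.855 = 1.363425.
That corresponds to an increase of 36.34%.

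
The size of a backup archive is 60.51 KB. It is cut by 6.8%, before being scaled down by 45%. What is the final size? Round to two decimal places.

31.02 KB

6.8% decrease: 60.51 × 0.932 = 56.39532.
Apply the 45% decrease: 56.39532 × 0.55 = 31.017426 ≈ 31.02.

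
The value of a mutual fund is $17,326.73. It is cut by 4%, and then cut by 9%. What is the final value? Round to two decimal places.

Each change multiplies by a factor: 0.96 × 0.91 = 0.8736.
$17,326.73 × 0.8736 = $15136.631328 ≈ $15,136.63.

$15,136.63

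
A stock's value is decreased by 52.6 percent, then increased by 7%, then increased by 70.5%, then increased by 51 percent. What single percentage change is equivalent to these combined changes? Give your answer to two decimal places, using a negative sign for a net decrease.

A 52.6% decrease multiplies by 0.474.
Then a 7% increase: 0.474 × 1.07 = 0.50718.
Then a 70.5% increase: 0.50718 × 1.705 = 0.8647419.
Then a 51% increase: 0.8647419 × 1.51 = 1.305760269.
Overall factor 1.305760269, i.e. 30.58%.

30.58%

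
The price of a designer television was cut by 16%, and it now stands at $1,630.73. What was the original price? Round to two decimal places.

The overall multiplier applied was 0.84.
So the original price was $1,630.73 ÷ 0.84 ≈ $1,941.35.

$1,941.35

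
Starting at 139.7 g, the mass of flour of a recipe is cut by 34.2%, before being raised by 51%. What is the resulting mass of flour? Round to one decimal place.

Each change multiplies by a factor: 0.658 × 1.51 = 0.99358.
139.7 × 0.99358 = 138.803126 ≈ 138.8.

138.8 g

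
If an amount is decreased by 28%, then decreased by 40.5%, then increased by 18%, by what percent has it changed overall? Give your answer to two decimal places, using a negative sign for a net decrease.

A 28% decrease multiplies by 0.72.
Then a 40.5% decrease: 0.72 × 0.595 = 0.4284.
Then an 18% increase: 0.4284 × 1.18 = 0.505512.
Overall factor 0.505512, i.e. -49.45%.

-49.45%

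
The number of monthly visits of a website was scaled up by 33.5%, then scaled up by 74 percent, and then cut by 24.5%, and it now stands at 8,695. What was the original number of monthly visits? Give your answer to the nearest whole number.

The overall multiplier applied was 1.335 × 1.74 × 0.755 = 1.7537895.
So the original number of monthly visits was 8,695 ÷ 1.7537895 ≈ 4,958.

4,958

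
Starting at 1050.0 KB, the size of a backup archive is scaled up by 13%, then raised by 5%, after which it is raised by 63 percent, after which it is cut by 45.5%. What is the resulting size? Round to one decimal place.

1106.7 KB

After the 13% increase: 1050.0 × 1.13 = 1186.5.
After the 5% increase: 1186.5 × 1.05 = 1245.825.
63% increase: 1245.825 × 1.63 = 2030.69475.
Apply the 45.5% decrease: 2030.69475 × 0.545 = 1106.72863875 ≈ 1106.7.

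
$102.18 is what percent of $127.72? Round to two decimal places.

80.00%

$102.18 ÷ $127.72 ≈ 80.00%.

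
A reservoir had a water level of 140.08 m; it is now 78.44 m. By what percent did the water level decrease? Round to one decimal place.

44.0%

Change: 78.44 − 140.08 = -61.64.
Relative to the original: -61.64 ÷ 140.08 ≈ -44.0%.
So the water level decreased by 44.0%.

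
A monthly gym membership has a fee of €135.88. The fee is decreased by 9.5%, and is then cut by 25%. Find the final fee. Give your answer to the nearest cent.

After the 9.5% decrease: €135.88 × 0.905 = €122.9714.
Apply the 25% decrease: €122.9714 × 0.75 = €92.22855 ≈ €92.23.

€92.23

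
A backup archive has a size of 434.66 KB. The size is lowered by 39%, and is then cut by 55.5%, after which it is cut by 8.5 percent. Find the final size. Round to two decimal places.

Each change multiplies by a factor: 0.61 × 0.445 × 0.915 = 0.24837675.
434.66 × 0.24837675 = 107.959438155 ≈ 107.96.

107.96 KB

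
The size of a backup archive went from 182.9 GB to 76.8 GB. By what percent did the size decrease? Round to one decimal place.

58.0%

Change: 76.8 − 182.9 = -106.1.
Relative to the original: -106.1 ÷ 182.9 ≈ -58.0%.
So the size decreased by 58.0%.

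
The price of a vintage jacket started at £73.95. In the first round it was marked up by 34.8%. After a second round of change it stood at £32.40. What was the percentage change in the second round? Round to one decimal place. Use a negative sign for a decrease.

After the first round: £73.95 × 1.348 = £99.6846.
Second-round multiplier: £32.40 ÷ £99.6846 ≈ 0.32503.
That is a change of -67.5%.

-67.5%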